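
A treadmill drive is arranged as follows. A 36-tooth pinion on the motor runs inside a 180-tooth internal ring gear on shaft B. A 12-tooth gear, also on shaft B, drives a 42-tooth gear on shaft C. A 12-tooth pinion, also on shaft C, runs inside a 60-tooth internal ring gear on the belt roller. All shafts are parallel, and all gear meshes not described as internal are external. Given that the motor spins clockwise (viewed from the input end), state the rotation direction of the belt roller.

the motor → shaft B: internal mesh, same direction → CW.
shaft B → shaft C: external mesh, 1 reversal → CCW.
shaft C → the belt roller: internal mesh, same direction → CCW.
1 reversal in total — an odd number — so the belt roller turns opposite to the motor.

anticlockwise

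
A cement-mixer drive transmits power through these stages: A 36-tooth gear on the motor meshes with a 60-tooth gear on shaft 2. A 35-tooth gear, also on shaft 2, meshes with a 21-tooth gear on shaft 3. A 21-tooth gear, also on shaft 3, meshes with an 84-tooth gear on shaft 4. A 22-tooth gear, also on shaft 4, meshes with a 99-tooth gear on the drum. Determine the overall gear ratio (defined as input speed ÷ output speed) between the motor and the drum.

Each stage contributes driven/driver: gear mesh 60/36 = 1.6667, gear mesh 21/35 = 0.6, gear mesh 84/21 = 4, gear mesh 99/22 = 4.5.
Overall: 1.6667 × 0.6 × 4 × 4.5 = 18.

18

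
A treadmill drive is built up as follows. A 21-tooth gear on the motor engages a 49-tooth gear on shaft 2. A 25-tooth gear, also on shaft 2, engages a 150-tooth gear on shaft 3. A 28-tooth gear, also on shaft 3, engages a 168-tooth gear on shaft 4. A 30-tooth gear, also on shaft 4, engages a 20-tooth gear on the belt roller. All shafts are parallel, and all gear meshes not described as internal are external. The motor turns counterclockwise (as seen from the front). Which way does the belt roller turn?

counterclockwise

the motor → shaft 2: external mesh, 1 reversal → CW.
shaft 2 → shaft 3: external mesh, 1 reversal → CCW.
shaft 3 → shaft 4: external mesh, 1 reversal → CW.
shaft 4 → the belt roller: external mesh, 1 reversal → CCW.
4 reversals in total — an even number — so the belt roller turns the same way as the motor.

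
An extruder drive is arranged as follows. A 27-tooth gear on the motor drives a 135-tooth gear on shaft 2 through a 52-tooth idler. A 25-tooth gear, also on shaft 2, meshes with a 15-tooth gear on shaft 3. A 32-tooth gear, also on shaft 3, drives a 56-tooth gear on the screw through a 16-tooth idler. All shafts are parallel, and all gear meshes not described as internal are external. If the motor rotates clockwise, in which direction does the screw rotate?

counterclockwise

the motor → shaft 2: driver → idler → driven is 2 external meshes, 2 reversals → CW.
shaft 2 → shaft 3: external mesh, 1 reversal → CCW.
shaft 3 → the screw: driver → idler → driven is 2 external meshes, 2 reversals → CCW.
5 reversals in total — an odd number — so the screw turns opposite to the motor.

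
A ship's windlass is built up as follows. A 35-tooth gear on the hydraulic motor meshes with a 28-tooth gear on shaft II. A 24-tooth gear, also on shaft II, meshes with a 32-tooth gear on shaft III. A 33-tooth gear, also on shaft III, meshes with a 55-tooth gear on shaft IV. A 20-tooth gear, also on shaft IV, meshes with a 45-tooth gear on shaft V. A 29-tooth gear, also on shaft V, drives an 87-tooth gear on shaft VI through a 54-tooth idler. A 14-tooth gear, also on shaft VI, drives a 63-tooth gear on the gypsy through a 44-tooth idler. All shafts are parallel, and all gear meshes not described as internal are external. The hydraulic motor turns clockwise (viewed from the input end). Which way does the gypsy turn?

the hydraulic motor → shaft II: external mesh, 1 reversal → CCW.
shaft II → shaft III: external mesh, 1 reversal → CW.
shaft III → shaft IV: external mesh, 1 reversal → CCW.
shaft IV → shaft V: external mesh, 1 reversal → CW.
shaft V → shaft VI: driver → idler → driven is 2 external meshes, 2 reversals → CW.
shaft VI → the gypsy: driver → idler → driven is 2 external meshes, 2 reversals → CW.
8 reversals in total — an even number — so the gypsy turns the same way as the hydraulic motor.

clockwise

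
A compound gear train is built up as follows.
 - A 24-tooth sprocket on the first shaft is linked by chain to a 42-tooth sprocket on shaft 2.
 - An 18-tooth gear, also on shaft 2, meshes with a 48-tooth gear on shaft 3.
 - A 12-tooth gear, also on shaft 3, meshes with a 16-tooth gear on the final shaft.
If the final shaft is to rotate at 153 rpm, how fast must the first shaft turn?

Overall ratio R = 1.75 × 2.6667 × 1.3333 = 6.2222.
Required input speed = output speed × R = 153 × 6.2222 = 952 rpm.

952 rpm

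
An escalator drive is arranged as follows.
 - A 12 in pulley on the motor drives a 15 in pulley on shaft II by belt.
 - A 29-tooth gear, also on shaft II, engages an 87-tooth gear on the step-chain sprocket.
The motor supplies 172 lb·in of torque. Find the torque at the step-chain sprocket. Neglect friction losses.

belt 15/12 = 1.25 → τ = 172·1.25 = 215 lb·in
gear mesh 87/29 = 3 → τ = 215·3 = 645 lb·in

645 lb·in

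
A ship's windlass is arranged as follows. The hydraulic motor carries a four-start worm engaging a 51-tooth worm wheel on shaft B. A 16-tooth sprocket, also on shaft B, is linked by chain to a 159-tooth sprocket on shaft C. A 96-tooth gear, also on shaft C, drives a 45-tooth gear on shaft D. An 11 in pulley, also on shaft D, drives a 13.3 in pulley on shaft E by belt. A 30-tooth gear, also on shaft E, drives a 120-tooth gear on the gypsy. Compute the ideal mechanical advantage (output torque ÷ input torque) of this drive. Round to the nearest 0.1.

287.2

Each stage contributes driven/driver: worm 51/4 = 12.75, chain 159/16 = 9.9375, gear mesh 45/96 = 0.46875, belt 13.3/11 = 1.2091, gear mesh 120/30 = 4.
Overall: 12.75 × 9.9375 × 0.46875 × 1.2091 × 4 = 287.24.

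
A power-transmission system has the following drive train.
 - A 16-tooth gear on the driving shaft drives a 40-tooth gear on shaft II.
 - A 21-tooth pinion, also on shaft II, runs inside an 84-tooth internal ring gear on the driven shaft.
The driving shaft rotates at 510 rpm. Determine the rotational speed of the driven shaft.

51 rpm

the driving shaft → shaft II (gear mesh, 40/16): 510 ÷ 2.5 = 204 rpm
shaft II → the driven shaft (internal gear, 84/21): 204 ÷ 4 = 51 rpm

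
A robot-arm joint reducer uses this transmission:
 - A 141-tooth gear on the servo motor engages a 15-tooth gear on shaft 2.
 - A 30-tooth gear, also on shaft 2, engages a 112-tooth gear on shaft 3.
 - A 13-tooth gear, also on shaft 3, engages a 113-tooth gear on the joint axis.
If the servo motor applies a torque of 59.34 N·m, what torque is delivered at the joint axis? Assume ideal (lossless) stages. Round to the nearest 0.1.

After the gear mesh (15/141): 59.34 × 0.10638 = 6.3128 N·m
After the gear mesh (112/30): 6.3128 × 3.7333 = 23.568 N·m
After the gear mesh (113/13): 23.568 × 8.6923 = 204.86 N·m

204.9 N·m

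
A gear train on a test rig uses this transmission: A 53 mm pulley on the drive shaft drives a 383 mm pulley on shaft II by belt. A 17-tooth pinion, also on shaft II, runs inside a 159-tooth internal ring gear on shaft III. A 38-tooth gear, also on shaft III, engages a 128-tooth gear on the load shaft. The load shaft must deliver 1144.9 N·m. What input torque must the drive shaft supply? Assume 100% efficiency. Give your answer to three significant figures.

5.03 N·m

Overall ratio R = 7.2264 × 9.3529 × 3.3684 = 227.67.
Input torque = output torque / R = 1144.9 / 227.67 = 5.0289 N·m.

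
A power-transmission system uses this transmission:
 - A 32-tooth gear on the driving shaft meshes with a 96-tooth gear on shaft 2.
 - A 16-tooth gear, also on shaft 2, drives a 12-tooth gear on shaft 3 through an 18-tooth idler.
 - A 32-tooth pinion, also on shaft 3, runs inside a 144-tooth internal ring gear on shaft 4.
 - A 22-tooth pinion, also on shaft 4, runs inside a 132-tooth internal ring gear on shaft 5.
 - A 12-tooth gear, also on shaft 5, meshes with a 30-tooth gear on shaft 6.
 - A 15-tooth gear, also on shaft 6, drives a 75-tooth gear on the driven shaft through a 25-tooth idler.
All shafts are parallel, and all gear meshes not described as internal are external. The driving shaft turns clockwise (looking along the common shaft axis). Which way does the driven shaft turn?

the driving shaft → shaft 2: external mesh, 1 reversal → CCW.
shaft 2 → shaft 3: driver → idler → driven is 2 external meshes, 2 reversals → CCW.
shaft 3 → shaft 4: internal mesh, same direction → CCW.
shaft 4 → shaft 5: internal mesh, same direction → CCW.
shaft 5 → shaft 6: external mesh, 1 reversal → CW.
shaft 6 → the driven shaft: driver → idler → driven is 2 external meshes, 2 reversals → CW.
6 reversals in total — an even number — so the driven shaft turns the same way as the driving shaft.

clockwise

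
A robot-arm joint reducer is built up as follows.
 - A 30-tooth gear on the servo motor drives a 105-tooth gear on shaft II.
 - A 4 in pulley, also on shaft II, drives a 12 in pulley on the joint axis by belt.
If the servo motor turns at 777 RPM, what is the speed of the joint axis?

74 RPM

gear mesh 105/30 = 3.5 → 777/3.5 = 222 RPM
belt 12/4 = 3 → 222/3 = 74 RPM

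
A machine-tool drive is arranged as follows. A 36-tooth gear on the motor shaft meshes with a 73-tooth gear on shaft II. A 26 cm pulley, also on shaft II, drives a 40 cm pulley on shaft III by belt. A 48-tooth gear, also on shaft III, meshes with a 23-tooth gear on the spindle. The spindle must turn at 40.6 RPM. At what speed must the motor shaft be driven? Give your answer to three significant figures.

60.7 RPM

Overall ratio R = 2.0278 × 1.5385 × 0.47917 = 1.4948.
Required input speed = output speed × R = 40.6 × 1.4948 = 60.69 RPM.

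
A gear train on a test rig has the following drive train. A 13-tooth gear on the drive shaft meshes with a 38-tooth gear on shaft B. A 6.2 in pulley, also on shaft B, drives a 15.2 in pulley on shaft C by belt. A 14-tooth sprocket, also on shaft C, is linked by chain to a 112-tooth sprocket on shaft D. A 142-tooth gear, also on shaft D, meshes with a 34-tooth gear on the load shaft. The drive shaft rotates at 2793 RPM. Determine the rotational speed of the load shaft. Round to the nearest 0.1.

203.5 RPM

the drive shaft → shaft B (gear mesh, 38/13): 2793 ÷ 2.9231 = 955.5 RPM
shaft B → shaft C (belt, 15.2/6.2): 955.5 ÷ 2.4516 = 389.74 RPM
shaft C → shaft D (chain, 112/14): 389.74 ÷ 8 = 48.718 RPM
shaft D → the load shaft (gear mesh, 34/142): 48.718 ÷ 0.23944 = 203.47 RPM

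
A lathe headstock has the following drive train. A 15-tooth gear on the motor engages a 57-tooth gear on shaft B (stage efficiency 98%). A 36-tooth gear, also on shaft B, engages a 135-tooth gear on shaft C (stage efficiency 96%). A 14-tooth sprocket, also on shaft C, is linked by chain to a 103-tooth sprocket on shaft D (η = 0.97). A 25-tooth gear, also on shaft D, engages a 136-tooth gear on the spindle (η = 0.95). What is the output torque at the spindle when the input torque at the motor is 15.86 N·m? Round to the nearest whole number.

Gear mesh: ratio = 57/15 = 3.8; torque at shaft B = 15.86 × 3.8 × 0.98 = 59.063 N·m.
Gear mesh: ratio = 135/36 = 3.75; torque at shaft C = 59.063 × 3.75 × 0.96 = 212.63 N·m.
Chain: ratio = 103/14 = 7.3571; torque at shaft D = 212.63 × 7.3571 × 0.97 = 1517.4 N·m.
Gear mesh: ratio = 136/25 = 5.44; torque at the spindle = 1517.4 × 5.44 × 0.95 = 7841.9 N·m.

7842 N·m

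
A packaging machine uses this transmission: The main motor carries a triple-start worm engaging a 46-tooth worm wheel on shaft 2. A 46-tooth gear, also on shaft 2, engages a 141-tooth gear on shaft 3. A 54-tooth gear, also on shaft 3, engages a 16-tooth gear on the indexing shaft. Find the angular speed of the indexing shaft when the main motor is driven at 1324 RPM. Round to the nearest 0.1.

95.1 RPM

the main motor → shaft 2 (worm, 46/3): 1324 ÷ 15.333 = 86.348 RPM
shaft 2 → shaft 3 (gear mesh, 141/46): 86.348 ÷ 3.0652 = 28.17 RPM
shaft 3 → the indexing shaft (gear mesh, 16/54): 28.17 ÷ 0.2963 = 95.074 RPM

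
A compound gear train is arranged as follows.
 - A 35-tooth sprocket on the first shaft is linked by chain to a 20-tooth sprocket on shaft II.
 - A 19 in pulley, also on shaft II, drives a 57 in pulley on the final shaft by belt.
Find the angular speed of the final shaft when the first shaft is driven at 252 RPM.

chain 20/35 = 0.57143 → 252/0.57143 = 441 RPM
belt 57/19 = 3 → 441/3 = 147 RPM

147 RPM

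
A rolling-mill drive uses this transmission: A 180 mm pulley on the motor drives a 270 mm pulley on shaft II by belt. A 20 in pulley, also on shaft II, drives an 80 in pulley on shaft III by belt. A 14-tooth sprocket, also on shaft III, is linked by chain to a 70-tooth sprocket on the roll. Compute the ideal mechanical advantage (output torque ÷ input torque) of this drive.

Each stage contributes driven/driver: belt 270/180 = 1.5, belt 80/20 = 4, chain 70/14 = 5.
Overall: 1.5 × 4 × 5 = 30.

30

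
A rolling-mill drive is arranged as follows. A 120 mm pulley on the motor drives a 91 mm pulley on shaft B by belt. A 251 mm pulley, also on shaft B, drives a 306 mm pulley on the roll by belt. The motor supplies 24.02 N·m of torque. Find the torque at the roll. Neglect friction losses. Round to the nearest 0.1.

belt 91/120 = 0.75833 → τ = 24.02·0.75833 = 18.215 N·m
belt 306/251 = 1.2191 → τ = 18.215·1.2191 = 22.207 N·m

22.2 N·m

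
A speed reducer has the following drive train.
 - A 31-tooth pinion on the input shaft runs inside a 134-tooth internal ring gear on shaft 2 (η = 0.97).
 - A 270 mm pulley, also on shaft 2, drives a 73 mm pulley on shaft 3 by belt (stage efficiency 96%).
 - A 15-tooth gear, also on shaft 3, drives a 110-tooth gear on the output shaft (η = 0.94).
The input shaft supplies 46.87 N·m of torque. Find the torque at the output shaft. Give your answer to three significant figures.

352 N·m

Internal gear: ratio = 134/31 = 4.3226; torque at shaft 2 = 46.87 × 4.3226 × 0.97 = 196.52 N·m.
Belt: ratio = 73/270 = 0.27037; torque at shaft 3 = 196.52 × 0.27037 × 0.96 = 51.008 N·m.
Gear mesh: ratio = 110/15 = 7.3333; torque at the output shaft = 51.008 × 7.3333 × 0.94 = 351.62 N·m.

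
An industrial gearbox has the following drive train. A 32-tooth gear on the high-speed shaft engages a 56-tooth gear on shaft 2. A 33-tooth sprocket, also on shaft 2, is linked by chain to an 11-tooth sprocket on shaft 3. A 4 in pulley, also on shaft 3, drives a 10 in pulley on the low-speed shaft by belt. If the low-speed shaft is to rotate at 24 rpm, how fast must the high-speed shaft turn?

35 rpm

Overall ratio R = 1.75 × 0.33333 × 2.5 = 1.4583.
Required input speed = output speed × R = 24 × 1.4583 = 35 rpm.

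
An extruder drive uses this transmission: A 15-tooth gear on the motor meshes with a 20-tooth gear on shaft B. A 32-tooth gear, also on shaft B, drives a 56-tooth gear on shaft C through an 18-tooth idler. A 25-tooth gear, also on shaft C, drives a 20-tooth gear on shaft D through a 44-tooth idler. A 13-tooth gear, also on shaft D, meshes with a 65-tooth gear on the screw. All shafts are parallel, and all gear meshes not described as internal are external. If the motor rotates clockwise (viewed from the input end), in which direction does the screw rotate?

the motor → shaft B: external mesh, 1 reversal → CCW.
shaft B → shaft C: driver → idler → driven is 2 external meshes, 2 reversals → CCW.
shaft C → shaft D: driver → idler → driven is 2 external meshes, 2 reversals → CCW.
shaft D → the screw: external mesh, 1 reversal → CW.
6 reversals in total — an even number — so the screw turns the same way as the motor.

clockwise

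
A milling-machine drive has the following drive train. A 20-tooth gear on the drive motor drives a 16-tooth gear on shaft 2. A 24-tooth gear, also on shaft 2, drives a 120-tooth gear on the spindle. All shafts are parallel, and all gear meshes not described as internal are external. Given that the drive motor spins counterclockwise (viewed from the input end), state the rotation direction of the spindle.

the drive motor → shaft 2: external mesh, 1 reversal → CW.
shaft 2 → the spindle: external mesh, 1 reversal → CCW.
2 reversals in total — an even number — so the spindle turns the same way as the drive motor.

counterclockwise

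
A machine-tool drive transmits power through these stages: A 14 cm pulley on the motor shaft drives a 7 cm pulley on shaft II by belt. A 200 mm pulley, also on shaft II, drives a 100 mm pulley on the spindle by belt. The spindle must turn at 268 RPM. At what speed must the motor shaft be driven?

67 RPM

Overall ratio R = 0.5 × 0.5 = 0.25.
Required input speed = output speed × R = 268 × 0.25 = 67 RPM.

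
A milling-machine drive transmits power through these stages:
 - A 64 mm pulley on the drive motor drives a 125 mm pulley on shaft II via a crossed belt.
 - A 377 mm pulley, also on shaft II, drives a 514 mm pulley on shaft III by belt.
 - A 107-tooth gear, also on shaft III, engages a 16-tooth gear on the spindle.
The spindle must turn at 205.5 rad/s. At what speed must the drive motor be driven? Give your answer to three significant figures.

Overall ratio R = 1.9531 × 1.3634 × 0.14953 = 0.39819.
Required input speed = output speed × R = 205.5 × 0.39819 = 81.828 rad/s.

81.8 rad/s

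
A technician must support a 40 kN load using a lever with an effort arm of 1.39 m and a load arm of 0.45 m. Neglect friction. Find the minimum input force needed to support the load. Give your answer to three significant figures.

Lever MA = effort arm / load arm = 1.39/0.45 = 3.0889.
Effort = load / MA = 40 / 3.0889 = 12.95 kN.

12.9 kN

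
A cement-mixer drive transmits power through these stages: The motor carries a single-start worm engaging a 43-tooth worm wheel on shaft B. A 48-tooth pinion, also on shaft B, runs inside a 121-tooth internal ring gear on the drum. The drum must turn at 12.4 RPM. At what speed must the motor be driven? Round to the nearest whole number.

Overall ratio R = 43 × 2.5208 = 108.4.
Required input speed = output speed × R = 12.4 × 108.4 = 1344.1 RPM.

1344 RPM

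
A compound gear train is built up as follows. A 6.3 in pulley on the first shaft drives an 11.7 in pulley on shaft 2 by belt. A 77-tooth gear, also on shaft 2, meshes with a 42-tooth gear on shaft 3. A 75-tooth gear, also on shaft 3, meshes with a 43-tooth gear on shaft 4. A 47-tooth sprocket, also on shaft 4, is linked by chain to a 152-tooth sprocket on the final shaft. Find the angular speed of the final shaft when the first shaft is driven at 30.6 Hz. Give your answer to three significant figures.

16.3 Hz

belt 11.7/6.3 = 1.8571 → 30.6/1.8571 = 16.477 Hz
gear mesh 42/77 = 0.54545 → 16.477/0.54545 = 30.208 Hz
gear mesh 43/75 = 0.57333 → 30.208/0.57333 = 52.688 Hz
chain 152/47 = 3.234 → 52.688/3.234 = 16.292 Hz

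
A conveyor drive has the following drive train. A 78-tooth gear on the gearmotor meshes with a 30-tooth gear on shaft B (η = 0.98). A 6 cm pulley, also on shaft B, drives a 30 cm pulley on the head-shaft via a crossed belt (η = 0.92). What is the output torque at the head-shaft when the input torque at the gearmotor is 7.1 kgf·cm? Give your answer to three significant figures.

gear mesh 30/78 = 0.38462 → τ = 7.1·0.38462·0.98 = 2.6762 kgf·cm
belt 30/6 = 5 → τ = 2.6762·5·0.92 = 12.31 kgf·cm

12.3 kgf·cm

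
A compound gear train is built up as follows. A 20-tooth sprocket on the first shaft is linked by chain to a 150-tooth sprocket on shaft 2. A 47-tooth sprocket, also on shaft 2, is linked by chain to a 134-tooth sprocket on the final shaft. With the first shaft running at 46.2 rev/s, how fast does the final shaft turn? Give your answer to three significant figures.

Chain: ratio = 150/20 = 7.5, so shaft 2 turns at 46.2 / 7.5 = 6.16 rev/s.
Chain: ratio = 134/47 = 2.8511, so the final shaft turns at 6.16 / 2.8511 = 2.1606 rev/s.

2.16 rev/s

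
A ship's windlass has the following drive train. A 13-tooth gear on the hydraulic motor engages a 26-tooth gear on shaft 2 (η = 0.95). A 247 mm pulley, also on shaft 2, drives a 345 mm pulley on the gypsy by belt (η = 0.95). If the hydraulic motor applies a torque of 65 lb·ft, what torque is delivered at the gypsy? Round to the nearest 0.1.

163.9 lb·ft

After the gear mesh (26/13): 65 × 2 × 0.95 = 123.5 lb·ft
After the belt (345/247): 123.5 × 1.3968 × 0.95 = 163.88 lb·ft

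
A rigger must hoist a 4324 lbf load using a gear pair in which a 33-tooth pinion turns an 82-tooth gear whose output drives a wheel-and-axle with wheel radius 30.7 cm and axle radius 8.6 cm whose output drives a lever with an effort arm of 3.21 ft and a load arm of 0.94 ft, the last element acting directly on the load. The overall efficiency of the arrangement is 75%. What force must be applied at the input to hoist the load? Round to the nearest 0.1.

Gear pair MA = 82/33 = 2.4848.
Wheel-and-axle MA = R/r = 30.7/8.6 = 3.5698.
Lever MA = effort arm / load arm = 3.21/0.94 = 3.4149.
Combined ideal MA = 2.4848 × 3.5698 × 3.4149 = 30.291.
Actual MA = 30.291 × 0.75 = 22.718.
Effort = load / actual MA = 4324 / 22.718 = 190.33 lbf.

190.3 lbf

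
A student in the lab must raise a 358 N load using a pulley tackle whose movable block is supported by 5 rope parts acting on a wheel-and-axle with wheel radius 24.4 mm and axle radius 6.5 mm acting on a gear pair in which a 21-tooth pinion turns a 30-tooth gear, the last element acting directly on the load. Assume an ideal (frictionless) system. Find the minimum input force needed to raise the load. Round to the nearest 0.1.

Block-and-tackle MA = number of supporting rope parts = 5.
Wheel-and-axle MA = R/r = 24.4/6.5 = 3.7538.
Gear pair MA = 30/21 = 1.4286.
Combined ideal MA = 5 × 3.7538 × 1.4286 = 26.813.
Effort = load / MA = 358 / 26.813 = 13.352 N.

13.4 N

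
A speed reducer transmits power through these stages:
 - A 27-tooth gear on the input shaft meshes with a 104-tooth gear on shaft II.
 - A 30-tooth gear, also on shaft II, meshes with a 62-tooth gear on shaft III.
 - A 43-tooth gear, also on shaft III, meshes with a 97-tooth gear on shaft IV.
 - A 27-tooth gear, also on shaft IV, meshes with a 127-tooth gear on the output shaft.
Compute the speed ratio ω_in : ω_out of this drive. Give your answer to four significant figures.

84.47

Each stage contributes driven/driver: gear mesh 104/27 = 3.8519, gear mesh 62/30 = 2.0667, gear mesh 97/43 = 2.2558, gear mesh 127/27 = 4.7037.
Overall: 3.8519 × 2.0667 × 2.2558 × 4.7037 = 84.466.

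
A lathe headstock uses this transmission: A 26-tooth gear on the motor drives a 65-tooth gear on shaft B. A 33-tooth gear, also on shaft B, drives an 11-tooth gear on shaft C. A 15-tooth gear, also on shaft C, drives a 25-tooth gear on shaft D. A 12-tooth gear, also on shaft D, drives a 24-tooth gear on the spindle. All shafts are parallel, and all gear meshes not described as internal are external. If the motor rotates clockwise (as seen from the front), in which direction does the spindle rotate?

the motor → shaft B: external mesh, 1 reversal → CCW.
shaft B → shaft C: external mesh, 1 reversal → CW.
shaft C → shaft D: external mesh, 1 reversal → CCW.
shaft D → the spindle: external mesh, 1 reversal → CW.
4 reversals in total — an even number — so the spindle turns the same way as the motor.

clockwise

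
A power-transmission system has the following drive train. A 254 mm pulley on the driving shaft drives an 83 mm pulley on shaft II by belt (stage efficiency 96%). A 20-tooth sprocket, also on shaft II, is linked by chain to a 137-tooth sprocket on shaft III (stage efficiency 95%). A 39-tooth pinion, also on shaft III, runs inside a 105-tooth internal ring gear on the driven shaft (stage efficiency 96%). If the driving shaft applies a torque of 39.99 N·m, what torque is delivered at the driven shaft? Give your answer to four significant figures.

211.0 N·m

Belt: ratio = 83/254 = 0.32677; torque at shaft II = 39.99 × 0.32677 × 0.96 = 12.545 N·m.
Chain: ratio = 137/20 = 6.85; torque at shaft III = 12.545 × 6.85 × 0.95 = 81.636 N·m.
Internal gear: ratio = 105/39 = 2.6923; torque at the driven shaft = 81.636 × 2.6923 × 0.96 = 211 N·m.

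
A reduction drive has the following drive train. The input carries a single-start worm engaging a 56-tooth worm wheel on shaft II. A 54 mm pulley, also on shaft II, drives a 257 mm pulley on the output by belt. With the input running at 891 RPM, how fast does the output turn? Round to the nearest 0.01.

the input → shaft II (worm, 56/1): 891 ÷ 56 = 15.911 RPM
shaft II → the output (belt, 257/54): 15.911 ÷ 4.7593 = 3.3431 RPM

3.34 RPM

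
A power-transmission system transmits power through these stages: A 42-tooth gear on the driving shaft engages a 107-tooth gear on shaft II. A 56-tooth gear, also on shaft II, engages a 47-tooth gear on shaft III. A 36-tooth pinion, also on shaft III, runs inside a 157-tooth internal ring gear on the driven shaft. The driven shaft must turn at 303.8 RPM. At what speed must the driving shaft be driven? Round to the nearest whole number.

Overall ratio R = 2.5476 × 0.83929 × 4.3611 = 9.3248.
Required input speed = output speed × R = 303.8 × 9.3248 = 2832.9 RPM.

2833 RPM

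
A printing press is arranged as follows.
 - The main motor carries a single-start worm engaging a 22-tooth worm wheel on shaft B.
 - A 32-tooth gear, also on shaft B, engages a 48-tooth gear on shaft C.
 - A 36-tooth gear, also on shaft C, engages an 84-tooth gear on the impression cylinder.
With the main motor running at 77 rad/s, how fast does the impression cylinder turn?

1 rad/s

worm 22/1 = 22 → 77/22 = 3.5 rad/s
gear mesh 48/32 = 1.5 → 3.5/1.5 = 2.3333 rad/s
gear mesh 84/36 = 2.3333 → 2.3333/2.3333 = 1 rad/s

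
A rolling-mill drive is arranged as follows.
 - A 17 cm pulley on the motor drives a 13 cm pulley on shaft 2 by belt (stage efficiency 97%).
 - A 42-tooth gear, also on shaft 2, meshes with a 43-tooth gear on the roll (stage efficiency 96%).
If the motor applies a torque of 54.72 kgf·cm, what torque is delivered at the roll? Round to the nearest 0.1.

39.9 kgf·cm

Belt: ratio = 13/17 = 0.76471; torque at shaft 2 = 54.72 × 0.76471 × 0.97 = 40.589 kgf·cm.
Gear mesh: ratio = 43/42 = 1.0238; torque at the roll = 40.589 × 1.0238 × 0.96 = 39.894 kgf·cm.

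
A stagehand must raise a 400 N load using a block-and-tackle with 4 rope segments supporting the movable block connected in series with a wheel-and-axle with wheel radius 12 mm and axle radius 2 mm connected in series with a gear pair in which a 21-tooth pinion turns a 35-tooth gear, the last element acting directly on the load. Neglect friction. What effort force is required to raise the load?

10 N

Block-and-tackle MA = number of supporting rope parts = 4.
Wheel-and-axle MA = R/r = 12/2 = 6.
Gear pair MA = 35/21 = 1.6667.
Combined ideal MA = 4 × 6 × 1.6667 = 40.
Effort = load / MA = 400 / 40 = 10 N.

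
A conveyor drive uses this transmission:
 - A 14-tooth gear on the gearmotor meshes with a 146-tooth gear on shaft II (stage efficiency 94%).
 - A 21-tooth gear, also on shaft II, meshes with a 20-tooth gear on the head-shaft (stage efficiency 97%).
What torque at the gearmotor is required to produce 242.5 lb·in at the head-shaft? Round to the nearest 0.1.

Overall ratio R = 10.429 × 0.95238 = 9.932; overall efficiency η = 0.94 × 0.97 = 0.9118.
Input torque = output torque / (R × η) = 242.5 / (9.932 × 0.9118) = 26.778 lb·in.

26.8 lb·in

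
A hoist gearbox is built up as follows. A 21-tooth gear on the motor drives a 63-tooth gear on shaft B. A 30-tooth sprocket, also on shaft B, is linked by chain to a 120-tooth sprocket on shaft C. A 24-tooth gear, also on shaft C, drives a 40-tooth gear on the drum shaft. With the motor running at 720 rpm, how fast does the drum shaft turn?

gear mesh 63/21 = 3 → 720/3 = 240 rpm
chain 120/30 = 4 → 240/4 = 60 rpm
gear mesh 40/24 = 1.6667 → 60/1.6667 = 36 rpm

36 rpm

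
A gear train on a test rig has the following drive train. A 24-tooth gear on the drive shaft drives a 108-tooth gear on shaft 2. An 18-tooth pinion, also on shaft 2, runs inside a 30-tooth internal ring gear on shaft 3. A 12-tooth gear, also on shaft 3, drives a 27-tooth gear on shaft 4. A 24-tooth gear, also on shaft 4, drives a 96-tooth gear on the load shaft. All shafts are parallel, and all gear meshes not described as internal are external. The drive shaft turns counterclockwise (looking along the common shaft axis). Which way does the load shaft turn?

the drive shaft → shaft 2: external mesh, 1 reversal → CW.
shaft 2 → shaft 3: internal mesh, same direction → CW.
shaft 3 → shaft 4: external mesh, 1 reversal → CCW.
shaft 4 → the load shaft: external mesh, 1 reversal → CW.
3 reversals in total — an odd number — so the load shaft turns opposite to the drive shaft.

clockwise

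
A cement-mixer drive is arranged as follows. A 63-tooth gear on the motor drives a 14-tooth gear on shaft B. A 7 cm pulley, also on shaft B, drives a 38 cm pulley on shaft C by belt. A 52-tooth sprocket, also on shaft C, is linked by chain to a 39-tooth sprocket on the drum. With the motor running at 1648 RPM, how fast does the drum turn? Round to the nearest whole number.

gear mesh 14/63 = 0.22222 → 1648/0.22222 = 7416 RPM
belt 38/7 = 5.4286 → 7416/5.4286 = 1366.1 RPM
chain 39/52 = 0.75 → 1366.1/0.75 = 1821.5 RPM

1821 RPM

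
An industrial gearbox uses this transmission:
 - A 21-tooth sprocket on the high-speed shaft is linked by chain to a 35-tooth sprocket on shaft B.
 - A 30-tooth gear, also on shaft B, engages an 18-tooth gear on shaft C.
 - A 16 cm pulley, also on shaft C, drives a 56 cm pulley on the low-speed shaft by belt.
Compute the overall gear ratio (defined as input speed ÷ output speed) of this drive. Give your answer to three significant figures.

3.50

Each stage contributes driven/driver: chain 35/21 = 1.6667, gear mesh 18/30 = 0.6, belt 56/16 = 3.5.
Overall: 1.6667 × 0.6 × 3.5 = 3.5.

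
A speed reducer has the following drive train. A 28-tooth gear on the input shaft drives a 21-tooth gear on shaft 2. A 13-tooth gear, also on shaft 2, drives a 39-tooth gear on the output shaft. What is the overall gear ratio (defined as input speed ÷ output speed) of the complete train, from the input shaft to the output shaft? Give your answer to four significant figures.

2.250

Each stage contributes driven/driver: gear mesh 21/28 = 0.75, gear mesh 39/13 = 3.
Overall: 0.75 × 3 = 2.25.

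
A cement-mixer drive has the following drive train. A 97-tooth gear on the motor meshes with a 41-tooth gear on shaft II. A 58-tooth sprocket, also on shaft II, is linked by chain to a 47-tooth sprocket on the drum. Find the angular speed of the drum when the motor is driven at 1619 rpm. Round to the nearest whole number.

4727 rpm

Gear mesh: ratio = 41/97 = 0.42268, so shaft II turns at 1619 / 0.42268 = 3830.3 rpm.
Chain: ratio = 47/58 = 0.81034, so the drum turns at 3830.3 / 0.81034 = 4726.8 rpm.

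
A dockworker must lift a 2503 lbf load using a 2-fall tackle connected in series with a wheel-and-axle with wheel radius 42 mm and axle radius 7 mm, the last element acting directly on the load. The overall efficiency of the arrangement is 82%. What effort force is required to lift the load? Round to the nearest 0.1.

Block-and-tackle MA = number of supporting rope parts = 2.
Wheel-and-axle MA = R/r = 42/7 = 6.
Combined ideal MA = 2 × 6 = 12.
Actual MA = 12 × 0.82 = 9.84.
Effort = load / actual MA = 2503 / 9.84 = 254.37 lbf.

254.4 lbf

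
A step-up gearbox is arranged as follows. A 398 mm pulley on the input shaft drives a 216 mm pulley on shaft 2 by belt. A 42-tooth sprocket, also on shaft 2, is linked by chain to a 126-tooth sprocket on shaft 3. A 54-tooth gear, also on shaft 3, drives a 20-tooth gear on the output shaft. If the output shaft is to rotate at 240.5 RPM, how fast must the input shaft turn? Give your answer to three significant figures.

Overall ratio R = 0.54271 × 3 × 0.37037 = 0.60302.
Required input speed = output speed × R = 240.5 × 0.60302 = 145.03 RPM.

145 RPM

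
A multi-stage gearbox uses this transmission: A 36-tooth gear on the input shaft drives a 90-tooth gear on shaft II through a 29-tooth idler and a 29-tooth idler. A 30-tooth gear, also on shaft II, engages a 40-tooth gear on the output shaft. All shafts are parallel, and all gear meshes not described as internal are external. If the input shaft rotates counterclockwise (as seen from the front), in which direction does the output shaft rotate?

the input shaft → shaft II: driver → idler → idler → driven is 3 external meshes, 3 reversals → CW.
shaft II → the output shaft: external mesh, 1 reversal → CCW.
4 reversals in total — an even number — so the output shaft turns the same way as the input shaft.

counterclockwise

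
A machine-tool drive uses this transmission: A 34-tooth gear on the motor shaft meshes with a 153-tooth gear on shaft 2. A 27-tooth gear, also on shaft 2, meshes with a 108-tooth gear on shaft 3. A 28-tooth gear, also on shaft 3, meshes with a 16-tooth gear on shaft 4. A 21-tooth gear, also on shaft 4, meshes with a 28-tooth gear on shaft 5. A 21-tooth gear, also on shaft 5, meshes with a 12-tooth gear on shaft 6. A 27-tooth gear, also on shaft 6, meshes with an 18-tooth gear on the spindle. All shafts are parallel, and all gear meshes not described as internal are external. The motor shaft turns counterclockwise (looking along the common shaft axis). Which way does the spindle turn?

the motor shaft → shaft 2: external mesh, 1 reversal → CW.
shaft 2 → shaft 3: external mesh, 1 reversal → CCW.
shaft 3 → shaft 4: external mesh, 1 reversal → CW.
shaft 4 → shaft 5: external mesh, 1 reversal → CCW.
shaft 5 → shaft 6: external mesh, 1 reversal → CW.
shaft 6 → the spindle: external mesh, 1 reversal → CCW.
6 reversals in total — an even number — so the spindle turns the same way as the motor shaft.

counterclockwise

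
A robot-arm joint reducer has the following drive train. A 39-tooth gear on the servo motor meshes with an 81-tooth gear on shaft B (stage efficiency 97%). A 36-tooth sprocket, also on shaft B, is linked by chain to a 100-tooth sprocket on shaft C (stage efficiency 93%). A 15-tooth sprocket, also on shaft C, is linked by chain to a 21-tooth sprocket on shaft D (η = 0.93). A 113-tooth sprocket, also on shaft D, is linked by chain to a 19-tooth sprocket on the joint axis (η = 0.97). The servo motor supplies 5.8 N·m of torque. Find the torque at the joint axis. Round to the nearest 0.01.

After the gear mesh (81/39): 5.8 × 2.0769 × 0.97 = 11.685 N·m
After the chain (100/36): 11.685 × 2.7778 × 0.93 = 30.186 N·m
After the chain (21/15): 30.186 × 1.4 × 0.93 = 39.302 N·m
After the chain (19/113): 39.302 × 0.16814 × 0.97 = 6.41 N·m

6.41 N·m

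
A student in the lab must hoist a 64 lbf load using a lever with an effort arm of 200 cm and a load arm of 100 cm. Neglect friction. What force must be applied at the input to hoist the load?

32 lbf

Lever MA = effort arm / load arm = 200/100 = 2.
Effort = load / MA = 64 / 2 = 32 lbf.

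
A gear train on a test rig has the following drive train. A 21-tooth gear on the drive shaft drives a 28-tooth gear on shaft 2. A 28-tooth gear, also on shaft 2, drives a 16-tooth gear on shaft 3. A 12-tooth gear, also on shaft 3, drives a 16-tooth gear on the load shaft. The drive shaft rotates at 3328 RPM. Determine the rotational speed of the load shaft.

Gear mesh: ratio = 28/21 = 1.3333, so shaft 2 turns at 3328 / 1.3333 = 2496 RPM.
Gear mesh: ratio = 16/28 = 0.57143, so shaft 3 turns at 2496 / 0.57143 = 4368 RPM.
Gear mesh: ratio = 16/12 = 1.3333, so the load shaft turns at 4368 / 1.3333 = 3276 RPM.

3276 RPM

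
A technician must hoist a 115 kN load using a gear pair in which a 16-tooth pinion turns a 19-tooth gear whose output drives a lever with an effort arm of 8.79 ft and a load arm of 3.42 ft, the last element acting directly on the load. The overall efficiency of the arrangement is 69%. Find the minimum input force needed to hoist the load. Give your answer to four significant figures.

54.61 kN

Gear pair MA = 19/16 = 1.1875.
Lever MA = effort arm / load arm = 8.79/3.42 = 2.5702.
Combined ideal MA = 1.1875 × 2.5702 = 3.0521.
Actual MA = 3.0521 × 0.69 = 2.1059.
Effort = load / actual MA = 115 / 2.1059 = 54.608 kN.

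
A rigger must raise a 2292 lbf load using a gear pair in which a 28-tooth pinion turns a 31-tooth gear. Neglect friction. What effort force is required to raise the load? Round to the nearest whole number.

2070 lbf

Gear pair MA = 31/28 = 1.1071.
Effort = load / MA = 2292 / 1.1071 = 2070.2 lbf.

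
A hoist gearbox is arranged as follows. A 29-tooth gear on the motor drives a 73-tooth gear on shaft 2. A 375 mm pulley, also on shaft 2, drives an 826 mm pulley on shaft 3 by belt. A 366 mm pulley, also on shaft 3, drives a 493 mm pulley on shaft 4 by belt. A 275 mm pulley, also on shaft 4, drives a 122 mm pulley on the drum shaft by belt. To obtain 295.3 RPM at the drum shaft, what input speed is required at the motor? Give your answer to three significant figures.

978 RPM

Overall ratio R = 2.5172 × 2.2027 × 1.347 × 0.44364 = 3.3133.
Required input speed = output speed × R = 295.3 × 3.3133 = 978.43 RPM.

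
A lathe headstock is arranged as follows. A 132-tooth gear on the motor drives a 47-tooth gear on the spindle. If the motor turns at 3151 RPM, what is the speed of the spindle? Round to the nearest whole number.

8850 RPM

the motor → the spindle (gear mesh, 47/132): 3151 ÷ 0.35606 = 8849.6 RPM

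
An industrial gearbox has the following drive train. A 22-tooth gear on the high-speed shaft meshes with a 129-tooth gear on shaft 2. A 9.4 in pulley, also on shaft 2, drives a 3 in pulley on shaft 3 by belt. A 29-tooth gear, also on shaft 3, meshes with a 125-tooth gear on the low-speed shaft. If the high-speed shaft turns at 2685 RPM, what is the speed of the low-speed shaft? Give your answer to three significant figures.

gear mesh 129/22 = 5.8636 → 2685/5.8636 = 457.91 RPM
belt 3/9.4 = 0.31915 → 457.91/0.31915 = 1434.8 RPM
gear mesh 125/29 = 4.3103 → 1434.8/4.3103 = 332.87 RPM

333 RPM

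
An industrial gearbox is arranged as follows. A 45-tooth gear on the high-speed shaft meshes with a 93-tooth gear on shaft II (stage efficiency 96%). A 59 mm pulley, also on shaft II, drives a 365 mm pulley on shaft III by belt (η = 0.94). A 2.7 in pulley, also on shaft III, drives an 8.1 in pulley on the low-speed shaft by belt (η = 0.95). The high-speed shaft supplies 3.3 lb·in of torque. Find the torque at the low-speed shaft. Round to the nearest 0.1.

108.5 lb·in

After the gear mesh (93/45): 3.3 × 2.0667 × 0.96 = 6.5472 lb·in
After the belt (365/59): 6.5472 × 6.1864 × 0.94 = 38.074 lb·in
After the belt (8.1/2.7): 38.074 × 3 × 0.95 = 108.51 lb·in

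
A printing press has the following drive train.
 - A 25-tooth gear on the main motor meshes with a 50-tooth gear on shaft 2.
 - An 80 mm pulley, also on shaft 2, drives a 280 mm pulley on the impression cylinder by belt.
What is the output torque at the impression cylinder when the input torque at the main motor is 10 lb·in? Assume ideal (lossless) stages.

Gear mesh: ratio = 50/25 = 2; torque at shaft 2 = 10 × 2 = 20 lb·in.
Belt: ratio = 280/80 = 3.5; torque at the impression cylinder = 20 × 3.5 = 70 lb·in.

70 lb·in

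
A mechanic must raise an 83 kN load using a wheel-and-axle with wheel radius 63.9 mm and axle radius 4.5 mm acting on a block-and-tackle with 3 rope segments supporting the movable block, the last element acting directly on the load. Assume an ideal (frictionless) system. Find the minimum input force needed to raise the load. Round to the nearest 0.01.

Wheel-and-axle MA = R/r = 63.9/4.5 = 14.2.
Block-and-tackle MA = number of supporting rope parts = 3.
Combined ideal MA = 14.2 × 3 = 42.6.
Effort = load / MA = 83 / 42.6 = 1.9484 kN.

1.95 kN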